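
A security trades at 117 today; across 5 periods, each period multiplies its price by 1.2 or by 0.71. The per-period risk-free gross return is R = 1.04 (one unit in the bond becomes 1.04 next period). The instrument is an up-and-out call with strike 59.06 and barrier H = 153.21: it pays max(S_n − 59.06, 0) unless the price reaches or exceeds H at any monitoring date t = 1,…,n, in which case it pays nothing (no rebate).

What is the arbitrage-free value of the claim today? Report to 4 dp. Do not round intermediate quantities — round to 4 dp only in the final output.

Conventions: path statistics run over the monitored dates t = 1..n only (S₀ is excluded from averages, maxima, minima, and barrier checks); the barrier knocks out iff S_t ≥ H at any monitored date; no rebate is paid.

price = 8.1756

Set p* = 0.6735 (from d < R < u); the path-dependent value is the discounted p*-expectation over all price paths.
Enumerate all 2^5 = 32 price paths (U = up ×1.2, D = down ×0.71); each path with k up-moves has probability p*^k·(1−p*)^(5−k).
DDDDD: M=83.0700, payoff=0.0000, prob=0.003712
UDDDD: M=140.4000, payoff=0.0000, prob=0.007656
DUDDD: M=99.6840, payoff=0.0000, prob=0.007656
UUDDD: M=168.4800, payoff=0.0000, prob=0.015791
DDUDD: M=83.0700, payoff=0.0000, prob=0.007656
UDUDD: M=140.4000, payoff=1.2408, prob=0.015791
DUUDD: M=119.6208, payoff=1.2408, prob=0.015791
UUUDD: M=202.1760, payoff=0.0000, prob=0.032569
DDDUD: M=83.0700, payoff=0.0000, prob=0.007656
UDDUD: M=140.4000, payoff=1.2408, prob=0.015791
DUDUD: M=99.6840, payoff=1.2408, prob=0.015791
UUDUD: M=168.4800, payoff=0.0000, prob=0.032569
DDUUD: M=84.9308, payoff=1.2408, prob=0.015791
UDUUD: M=143.5450, payoff=42.8569, prob=0.032569
DUUUD: M=143.5450, payoff=42.8569, prob=0.032569
UUUUD: M=242.6112, payoff=0.0000, prob=0.067173
DDDDU: M=83.0700, payoff=0.0000, prob=0.007656
UDDDU: M=140.4000, payoff=1.2408, prob=0.015791
DUDDU: M=99.6840, payoff=1.2408, prob=0.015791
UUDDU: M=168.4800, payoff=0.0000, prob=0.032569
DDUDU: M=83.0700, payoff=1.2408, prob=0.015791
UDUDU: M=140.4000, payoff=42.8569, prob=0.032569
DUUDU: M=119.6208, payoff=42.8569, prob=0.032569
UUUDU: M=202.1760, payoff=0.0000, prob=0.067173
DDDUU: M=83.0700, payoff=1.2408, prob=0.015791
UDDUU: M=140.4000, payoff=42.8569, prob=0.032569
DUDUU: M=101.9169, payoff=42.8569, prob=0.032569
UUDUU: M=172.2540, payoff=0.0000, prob=0.067173
DDUUU: M=101.9169, payoff=42.8569, prob=0.032569
UDUUU: M=172.2540, payoff=0.0000, prob=0.067173
DUUUU: M=172.2540, payoff=0.0000, prob=0.067173
UUUUU: M=291.1334, payoff=0.0000, prob=0.138545
Price = Σ prob·payoff / R^5 = 9.946928 / 1.216653 = 8.1756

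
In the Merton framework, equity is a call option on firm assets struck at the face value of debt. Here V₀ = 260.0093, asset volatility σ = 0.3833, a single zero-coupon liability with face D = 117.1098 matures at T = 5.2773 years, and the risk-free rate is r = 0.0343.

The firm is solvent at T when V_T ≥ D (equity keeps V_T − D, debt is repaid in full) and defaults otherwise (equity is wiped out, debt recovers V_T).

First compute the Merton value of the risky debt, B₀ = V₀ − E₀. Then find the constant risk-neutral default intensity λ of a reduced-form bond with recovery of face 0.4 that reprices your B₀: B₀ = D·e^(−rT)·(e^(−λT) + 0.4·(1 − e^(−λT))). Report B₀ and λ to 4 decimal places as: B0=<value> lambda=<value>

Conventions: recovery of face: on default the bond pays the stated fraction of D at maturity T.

B0=88.8823 lambda=0.0310

Apply the equity-as-call identities (strike 117.1098, horizon 5.2773 years):
d₁ = [ln(V₀/D) + (r + σ²/2)T] / (σ√T)
   = [ln(260.0093/117.1098) + (0.0343 + 0.5·0.3833²)·5.2773] / (0.3833·√5.2773)
   = [0.797605 + 0.568679] / 0.880531 = 1.551659
d₂ = d₁ − σ√T = 1.551659 − 0.880531 = 0.671128
N(d₁) = 0.939628,  N(d₂) = 0.748931,  e^(−rT) = 0.834426
E₀ = V₀·N(d₁) − D·e^(−rT)·N(d₂)
   = 260.0093·0.939628 − 117.1098·0.834426·0.748931 = 171.126970
B₀ = V₀ − E₀ = 260.0093 − 171.126970 = 88.882330
e^(−λT) = (B₀·e^(rT)/D − 0.4)/(1 − 0.4) = (88.8823·1.198429/117.1098 − 0.4)/0.6 = 0.84927693
λ = −ln(0.84927693)/5.2773 = 0.030957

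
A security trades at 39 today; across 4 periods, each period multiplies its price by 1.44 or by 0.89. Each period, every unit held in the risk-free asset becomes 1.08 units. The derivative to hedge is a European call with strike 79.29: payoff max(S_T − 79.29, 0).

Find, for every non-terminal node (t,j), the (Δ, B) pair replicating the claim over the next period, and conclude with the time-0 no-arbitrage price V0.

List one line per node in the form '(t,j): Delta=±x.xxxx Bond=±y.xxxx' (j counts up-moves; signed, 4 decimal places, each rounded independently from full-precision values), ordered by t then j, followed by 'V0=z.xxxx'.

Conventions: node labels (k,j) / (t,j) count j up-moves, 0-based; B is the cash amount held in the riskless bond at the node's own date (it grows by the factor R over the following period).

No-arbitrage ⇒ martingale measure with p* = (R−d)/(u−d) = 0.3455.
Payoffs at expiry: V(4,0)=0.0000, V(4,1)=0.0000, V(4,2)=0.0000, V(4,3)=24.3535, V(4,4)=88.4029
  t=3,j=0: stock 27.4938 → up 39.5911 (V=0.0000), down 24.4695 (V=0.0000). Price 0.0000; hedge Δ=0.0000, bond B=0.0000.
  t=3,j=1: stock 44.4843 → up 64.0574 (V=0.0000), down 39.5911 (V=0.0000). Price 0.0000; hedge Δ=0.0000, bond B=0.0000.
  t=3,j=2: stock 71.9747 → up 103.6435 (V=24.3535), down 64.0574 (V=0.0000). Price 7.7898; hedge Δ=0.6152, bond B=-36.4893.
  t=3,j=3: stock 116.4534 → up 167.6929 (V=88.4029), down 103.6435 (V=24.3535). Price 43.0367; hedge Δ=1.0000, bond B=-73.4167.
  t=2,j=0: stock 30.8919 → up 44.4843 (V=0.0000), down 27.4938 (V=0.0000). Price 0.0000; hedge Δ=0.0000, bond B=0.0000.
  t=2,j=1: stock 49.9824 → up 71.9747 (V=7.7898), down 44.4843 (V=0.0000). Price 2.4917; hedge Δ=0.2834, bond B=-11.6716.
  t=2,j=2: stock 80.8704 → up 116.4534 (V=43.0367), down 71.9747 (V=7.7898). Price 18.4871; hedge Δ=0.7924, bond B=-45.5981.
  t=1,j=0: stock 34.7100 → up 49.9824 (V=2.4917), down 30.8919 (V=0.0000). Price 0.7970; hedge Δ=0.1305, bond B=-3.7334.
  t=1,j=1: stock 56.1600 → up 80.8704 (V=18.4871), down 49.9824 (V=2.4917). Price 7.4235; hedge Δ=0.5179, bond B=-21.6590.
  t=0,j=0: stock 39.0000 → up 56.1600 (V=7.4235), down 34.7100 (V=0.7970). Price 2.8576; hedge Δ=0.3089, bond B=-9.1906.
As a check, the time-0 holding Δ(0,0)·S0 + B(0,0) comes to 2.8576 — exactly V0.

(0,0): Delta=0.3089 Bond=-9.1906
(1,0): Delta=0.1305 Bond=-3.7334
(1,1): Delta=0.5179 Bond=-21.6590
(2,0): Delta=0.0000 Bond=0.0000
(2,1): Delta=0.2834 Bond=-11.6716
(2,2): Delta=0.7924 Bond=-45.5981
(3,0): Delta=0.0000 Bond=0.0000
(3,1): Delta=0.0000 Bond=0.0000
(3,2): Delta=0.6152 Bond=-36.4893
(3,3): Delta=1.0000 Bond=-73.4167
V0=2.8576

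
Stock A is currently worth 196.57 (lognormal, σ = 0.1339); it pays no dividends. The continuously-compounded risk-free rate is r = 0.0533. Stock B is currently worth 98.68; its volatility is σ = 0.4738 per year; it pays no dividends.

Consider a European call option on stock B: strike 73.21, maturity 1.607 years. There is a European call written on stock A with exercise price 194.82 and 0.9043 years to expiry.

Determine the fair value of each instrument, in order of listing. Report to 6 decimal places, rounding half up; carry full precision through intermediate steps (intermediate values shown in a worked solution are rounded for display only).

price(stock B call K=73.21) = 39.021425
price(stock A call K=194.82) = 16.119443

[stock B call K=73.21]
σ√T = 0.4738·√1.607 = 0.600624
d₁ = (ln(S/K) + (r+σ²/2)T) / (σ√T) = (ln(98.68/73.21) + (0.0533+0.4738²/2)·1.607) / 0.600624 = (0.298550 + 0.266028) / 0.600624 = 0.939985
d₂ = d₁ − σ√T = 0.939985 − 0.600624 = 0.339361
e^{−rT} = 0.917913
N(d₁) = 0.826387,  N(d₂) = 0.632831
price = S·N(d₁) − K·e^{−rT}·N(d₂) = 81.547917 − 42.526492 = 39.021425
[stock A call K=194.82]
σ√T = 0.1339·√0.9043 = 0.127332
d₁ = (ln(S/K) + (r+σ²/2)T) / (σ√T) = (ln(196.57/194.82) + (0.0533+0.1339²/2)·0.9043) / 0.127332 = (0.008943 + 0.056306) / 0.127332 = 0.512428
d₂ = d₁ − σ√T = 0.512428 − 0.127332 = 0.385097
e^{−rT} = 0.952944
N(d₁) = 0.695824,  N(d₂) = 0.649917
price = S·N(d₁) − K·e^{−rT}·N(d₂) = 136.778202 − 120.658759 = 16.119443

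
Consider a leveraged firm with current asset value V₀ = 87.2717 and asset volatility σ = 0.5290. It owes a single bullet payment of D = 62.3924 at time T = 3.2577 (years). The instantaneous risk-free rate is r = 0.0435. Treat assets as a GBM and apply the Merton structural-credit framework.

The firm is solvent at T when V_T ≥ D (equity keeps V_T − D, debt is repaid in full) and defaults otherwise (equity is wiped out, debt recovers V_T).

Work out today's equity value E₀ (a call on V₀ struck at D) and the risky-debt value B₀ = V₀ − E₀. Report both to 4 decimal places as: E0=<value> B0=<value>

E0=45.3804 B0=41.8913

Apply the equity-as-call identities (strike 62.3924, horizon 3.2577 years):
d₁ = [ln(V₀/D) + (r + σ²/2)T] / (σ√T)
   = [ln(87.2717/62.3924) + (0.0435 + 0.5·0.5290²)·3.2577] / (0.5290·√3.2577)
   = [0.335583 + 0.597529] / 0.954797 = 0.977288
d₂ = d₁ − σ√T = 0.977288 − 0.954797 = 0.022490
N(d₁) = 0.835787,  N(d₂) = 0.508972,  e^(−rT) = 0.867873
E₀ = V₀·N(d₁) − D·e^(−rT)·N(d₂)
   = 87.2717·0.835787 − 62.3924·0.867873·0.508972 = 45.380383
B₀ = V₀ − E₀ = 87.2717 − 45.380383 = 41.891317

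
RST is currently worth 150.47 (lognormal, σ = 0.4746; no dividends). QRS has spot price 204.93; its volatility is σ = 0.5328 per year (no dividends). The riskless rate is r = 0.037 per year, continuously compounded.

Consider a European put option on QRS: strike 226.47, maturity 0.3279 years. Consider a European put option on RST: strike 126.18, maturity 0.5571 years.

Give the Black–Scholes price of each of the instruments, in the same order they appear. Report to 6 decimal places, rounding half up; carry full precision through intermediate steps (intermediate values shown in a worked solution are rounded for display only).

[QRS put K=226.47]
σ√T = 0.5328·√0.3279 = 0.305095
d₁ = (ln(S/K) + (r+σ²/2)T) / (σ√T) = (ln(204.93/226.47) + (0.037+0.5328²/2)·0.3279) / 0.305095 = (-0.099944 + 0.058674) / 0.305095 = -0.135270
d₂ = d₁ − σ√T = -0.135270 − 0.305095 = -0.440365
e^{−rT} = 0.987941
N(−d₁) = 0.553801,  N(−d₂) = 0.670164
price = K·e^{−rT}·N(−d₂) − S·N(−d₁) = 149.941753 − 113.490424 = 36.451329
[RST put K=126.18]
σ√T = 0.4746·√0.5571 = 0.354237
d₁ = (ln(S/K) + (r+σ²/2)T) / (σ√T) = (ln(150.47/126.18) + (0.037+0.4746²/2)·0.5571) / 0.354237 = (0.176054 + 0.083355) / 0.354237 = 0.732303
d₂ = d₁ − σ√T = 0.732303 − 0.354237 = 0.378066
e^{−rT} = 0.979598
N(−d₁) = 0.231992,  N(−d₂) = 0.352691
price = K·e^{−rT}·N(−d₂) − S·N(−d₁) = 43.594616 − 34.907815 = 8.686800

price(QRS put K=226.47) = 36.451329
price(RST put K=126.18) = 8.686800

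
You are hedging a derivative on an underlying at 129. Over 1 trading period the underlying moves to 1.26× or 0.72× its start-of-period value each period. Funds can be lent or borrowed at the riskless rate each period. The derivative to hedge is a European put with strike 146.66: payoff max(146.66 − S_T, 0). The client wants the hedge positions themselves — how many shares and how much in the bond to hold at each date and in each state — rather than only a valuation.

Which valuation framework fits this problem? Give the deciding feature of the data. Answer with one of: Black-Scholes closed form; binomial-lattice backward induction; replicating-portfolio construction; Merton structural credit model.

framework: replicating-portfolio construction

Key observation: the mandate to exhibit the hedge at every date and state singles out the replicating-portfolio construction on the 1-period tree with factors 1.26 and 0.72 from 129.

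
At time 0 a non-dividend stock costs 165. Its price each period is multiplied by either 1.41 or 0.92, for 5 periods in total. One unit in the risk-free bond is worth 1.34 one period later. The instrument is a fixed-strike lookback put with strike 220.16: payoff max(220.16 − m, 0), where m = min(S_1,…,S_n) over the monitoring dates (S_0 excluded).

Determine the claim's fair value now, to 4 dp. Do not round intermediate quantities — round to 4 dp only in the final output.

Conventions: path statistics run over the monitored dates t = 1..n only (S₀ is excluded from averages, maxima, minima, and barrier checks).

Risk-neutral up-probability p* = (R−d)/(u−d) = (1.34−0.92)/(1.41−0.92) = 0.8571; the claim prices as the p*-weighted sum of path payoffs discounted by R^5.
Enumerate all 2^5 = 32 price paths (U = up ×1.41, D = down ×0.92); each path with k up-moves has probability p*^k·(1−p*)^(5−k).
DDDDD: m=108.7485, payoff=111.4115, prob=0.000059
UDDDD: m=166.6688, payoff=53.4912, prob=0.000357
DUDDD: m=151.8000, payoff=68.3600, prob=0.000357
UUDDD: m=232.6500, payoff=0.0000, prob=0.002142
DDUDD: m=139.6560, payoff=80.5040, prob=0.000357
UDUDD: m=214.0380, payoff=6.1220, prob=0.002142
DUUDD: m=151.8000, payoff=68.3600, prob=0.002142
UUUDD: m=232.6500, payoff=0.0000, prob=0.012852
DDDUD: m=128.4835, payoff=91.6765, prob=0.000357
UDDUD: m=196.9150, payoff=23.2450, prob=0.002142
DUDUD: m=151.8000, payoff=68.3600, prob=0.002142
UUDUD: m=232.6500, payoff=0.0000, prob=0.012852
DDUUD: m=139.6560, payoff=80.5040, prob=0.002142
UDUUD: m=214.0380, payoff=6.1220, prob=0.012852
DUUUD: m=151.8000, payoff=68.3600, prob=0.012852
UUUUD: m=232.6500, payoff=0.0000, prob=0.077111
DDDDU: m=118.2048, payoff=101.9552, prob=0.000357
UDDDU: m=181.1618, payoff=38.9982, prob=0.002142
DUDDU: m=151.8000, payoff=68.3600, prob=0.002142
UUDDU: m=232.6500, payoff=0.0000, prob=0.012852
DDUDU: m=139.6560, payoff=80.5040, prob=0.002142
UDUDU: m=214.0380, payoff=6.1220, prob=0.012852
DUUDU: m=151.8000, payoff=68.3600, prob=0.012852
UUUDU: m=232.6500, payoff=0.0000, prob=0.077111
DDDUU: m=128.4835, payoff=91.6765, prob=0.002142
UDDUU: m=196.9150, payoff=23.2450, prob=0.012852
DUDUU: m=151.8000, payoff=68.3600, prob=0.012852
UUDUU: m=232.6500, payoff=0.0000, prob=0.077111
DDUUU: m=139.6560, payoff=80.5040, prob=0.012852
UDUUU: m=214.0380, payoff=6.1220, prob=0.077111
DUUUU: m=151.8000, payoff=68.3600, prob=0.077111
UUUUU: m=232.6500, payoff=0.0000, prob=0.462664
Price = Σ prob·payoff / R^5 = 11.144669 / 4.320400 = 2.5795

price = 2.5795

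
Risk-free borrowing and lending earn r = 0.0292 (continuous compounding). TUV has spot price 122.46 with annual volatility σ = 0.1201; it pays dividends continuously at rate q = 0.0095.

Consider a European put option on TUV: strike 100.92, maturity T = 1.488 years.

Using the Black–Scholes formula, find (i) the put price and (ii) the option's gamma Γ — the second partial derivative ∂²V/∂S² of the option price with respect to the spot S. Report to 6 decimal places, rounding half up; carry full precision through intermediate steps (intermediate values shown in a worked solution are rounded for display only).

price = 0.441563
Γ = 0.006156

σ√T = 0.1201·√1.488 = 0.146502
d₁ = (ln(S/K) + (r−q+σ²/2)T) / (σ√T) = (ln(122.46/100.92) + (0.0292−0.0095+0.1201²/2)·1.488) / 0.146502 = (0.193456 + 0.040045) / 0.146502 = 1.593841
d₂ = d₁ − σ√T = 1.593841 − 0.146502 = 1.447339
e^{−rT} = 0.957481
e^{−qT} = 0.985963
N(−d₁) = 0.055486,  N(−d₂) = 0.073901
Put price V = K·e^{−rT}·N(−d₂) − S·e^{−qT}·N(−d₁) = 7.140982 − 6.699419 = 0.441563
φ(d₁) = (1/√(2π))·e^{−d₁²/2} = 0.112017
Γ = e^{−qT}·φ(d₁) / (S·σ·√T) = 0.006156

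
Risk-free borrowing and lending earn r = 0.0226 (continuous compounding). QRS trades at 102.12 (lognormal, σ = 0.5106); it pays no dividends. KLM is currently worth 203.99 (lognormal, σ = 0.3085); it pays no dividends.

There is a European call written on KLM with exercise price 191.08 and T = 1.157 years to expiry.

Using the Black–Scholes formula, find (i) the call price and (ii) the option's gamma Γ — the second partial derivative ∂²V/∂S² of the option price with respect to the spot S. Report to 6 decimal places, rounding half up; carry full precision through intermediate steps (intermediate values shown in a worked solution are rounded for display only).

σ√T = 0.3085·√1.157 = 0.331835
d₁ = (ln(S/K) + (r+σ²/2)T) / (σ√T) = (ln(203.99/191.08) + (0.0226+0.3085²/2)·1.157) / 0.331835 = (0.065379 + 0.081205) / 0.331835 = 0.441738
d₂ = d₁ − σ√T = 0.441738 − 0.331835 = 0.109904
e^{−rT} = 0.974191
N(d₁) = 0.670661,  N(d₂) = 0.543757
Call price V = S·N(d₁) − K·e^{−rT}·N(d₂) = 136.808081 − 101.219491 = 35.588590
φ(d₁) = (1/√(2π))·e^{−d₁²/2} = 0.361857
Γ = φ(d₁) / (S·σ·√T) = 0.005346

price = 35.588590
Γ = 0.005346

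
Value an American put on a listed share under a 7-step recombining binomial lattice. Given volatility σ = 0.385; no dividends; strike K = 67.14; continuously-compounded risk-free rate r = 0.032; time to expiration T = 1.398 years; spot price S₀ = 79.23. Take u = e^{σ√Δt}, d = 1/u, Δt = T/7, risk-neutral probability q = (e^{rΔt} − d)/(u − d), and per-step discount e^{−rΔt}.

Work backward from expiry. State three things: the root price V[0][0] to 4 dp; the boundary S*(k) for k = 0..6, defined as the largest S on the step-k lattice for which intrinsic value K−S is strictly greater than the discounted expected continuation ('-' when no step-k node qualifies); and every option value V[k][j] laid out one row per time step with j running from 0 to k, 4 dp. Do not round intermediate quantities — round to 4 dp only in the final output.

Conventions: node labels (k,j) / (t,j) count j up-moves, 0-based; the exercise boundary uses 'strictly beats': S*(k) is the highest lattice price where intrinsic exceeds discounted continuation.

Δt=0.19971  u=1.18774  d=0.84193  q=0.47563  discount=0.99363
step 7 (expiry): payoffs max(K−S,0) = 43.3807 33.6220 19.8550 0.4336 0.0000 0.0000 0.0000 0.0000
step 6: (k=6,j=0): S=28.2200, K−S=38.9200, hold=38.4923 ⇒ V=38.9200 exercise | (k=6,j=1): S=39.8108, K−S=27.3292, hold=26.9015 ⇒ V=27.3292 exercise | (k=6,j=2): S=56.1623, K−S=10.9777, hold=10.5499 ⇒ V=10.9777 exercise | (k=6,j=3): S=79.2300, K−S=0.0000, hold=0.2259 ⇒ V=0.2259 continue | (k=6,j=4): S=111.7723, K−S=0.0000, hold=0.0000 ⇒ V=0.0000 continue | (k=6,j=5): S=157.6807, K−S=0.0000, hold=0.0000 ⇒ V=0.0000 continue | (k=6,j=6): S=222.4451, K−S=0.0000, hold=0.0000 ⇒ V=0.0000 continue  boundary S*=56.1623
step 5: (k=5,j=0): S=33.5180, K−S=33.6220, hold=33.1942 ⇒ V=33.6220 exercise | (k=5,j=1): S=47.2850, K−S=19.8550, hold=19.4273 ⇒ V=19.8550 exercise | (k=5,j=2): S=66.7064, K−S=0.4336, hold=5.8264 ⇒ V=5.8264 continue | (k=5,j=3): S=94.1048, K−S=0.0000, hold=0.1177 ⇒ V=0.1177 continue | (k=5,j=4): S=132.7566, K−S=0.0000, hold=0.0000 ⇒ V=0.0000 continue | (k=5,j=5): S=187.2840, K−S=0.0000, hold=0.0000 ⇒ V=0.0000 continue  boundary S*=47.2850
step 4: (k=4,j=0): S=39.8108, K−S=27.3292, hold=26.9015 ⇒ V=27.3292 exercise | (k=4,j=1): S=56.1623, K−S=10.9777, hold=13.0986 ⇒ V=13.0986 continue | (k=4,j=2): S=79.2300, K−S=0.0000, hold=3.0914 ⇒ V=3.0914 continue | (k=4,j=3): S=111.7723, K−S=0.0000, hold=0.0613 ⇒ V=0.0613 continue | (k=4,j=4): S=157.6807, K−S=0.0000, hold=0.0000 ⇒ V=0.0000 continue  boundary S*=39.8108
step 3: (k=3,j=0): S=47.2850, K−S=19.8550, hold=20.4297 ⇒ V=20.4297 continue | (k=3,j=1): S=66.7064, K−S=0.4336, hold=8.2857 ⇒ V=8.2857 continue | (k=3,j=2): S=94.1048, K−S=0.0000, hold=1.6397 ⇒ V=1.6397 continue | (k=3,j=3): S=132.7566, K−S=0.0000, hold=0.0320 ⇒ V=0.0320 continue  boundary S*=-
step 2: (k=2,j=0): S=56.1623, K−S=10.9777, hold=14.5603 ⇒ V=14.5603 continue | (k=2,j=1): S=79.2300, K−S=0.0000, hold=5.0920 ⇒ V=5.0920 continue | (k=2,j=2): S=111.7723, K−S=0.0000, hold=0.8694 ⇒ V=0.8694 continue  boundary S*=-
step 1: (k=1,j=0): S=66.7064, K−S=0.4336, hold=9.9928 ⇒ V=9.9928 continue | (k=1,j=1): S=94.1048, K−S=0.0000, hold=3.0640 ⇒ V=3.0640 continue  boundary S*=-
step 0: (k=0,j=0): S=79.2300, K−S=0.0000, hold=6.6545 ⇒ V=6.6545 continue  boundary S*=-

price = 6.6545
boundary = - - - - 39.8108 47.2850 56.1623
tree:
6.6545
9.9928 3.0640
14.5603 5.0920 0.8694
20.4297 8.2857 1.6397 0.0320
27.3292 13.0986 3.0914 0.0613 0.0000
33.6220 19.8550 5.8264 0.1177 0.0000 0.0000
38.9200 27.3292 10.9777 0.2259 0.0000 0.0000 0.0000
43.3807 33.6220 19.8550 0.4336 0.0000 0.0000 0.0000 0.0000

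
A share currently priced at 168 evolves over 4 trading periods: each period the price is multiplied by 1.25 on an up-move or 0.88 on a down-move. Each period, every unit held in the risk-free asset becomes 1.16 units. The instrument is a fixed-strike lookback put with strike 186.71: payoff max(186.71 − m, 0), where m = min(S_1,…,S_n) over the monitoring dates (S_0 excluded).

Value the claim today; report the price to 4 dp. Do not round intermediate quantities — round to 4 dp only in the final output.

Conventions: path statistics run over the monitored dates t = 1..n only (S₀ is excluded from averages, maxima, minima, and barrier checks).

Risk-neutral up-probability p* = (R−d)/(u−d) = (1.16−0.88)/(1.25−0.88) = 0.7568; the claim prices as the p*-weighted sum of path payoffs discounted by R^4.
Enumerate all 2^4 = 16 price paths (U = up ×1.25, D = down ×0.88); each path with k up-moves has probability p*^k·(1−p*)^(4−k).
DDDD: m=100.7488, payoff=85.9612, prob=0.003501
UDDD: m=143.1091, payoff=43.6009, prob=0.010891
DUDD: m=143.1091, payoff=43.6009, prob=0.010891
UUDD: m=203.2800, payoff=0.0000, prob=0.033884
DDUD: m=130.0992, payoff=56.6108, prob=0.010891
UDUD: m=184.8000, payoff=1.9100, prob=0.033884
DUUD: m=147.8400, payoff=38.8700, prob=0.033884
UUUD: m=210.0000, payoff=0.0000, prob=0.105417
DDDU: m=114.4873, payoff=72.2227, prob=0.010891
UDDU: m=162.6240, payoff=24.0860, prob=0.033884
DUDU: m=147.8400, payoff=38.8700, prob=0.033884
UUDU: m=210.0000, payoff=0.0000, prob=0.105417
DDUU: m=130.0992, payoff=56.6108, prob=0.033884
UDUU: m=184.8000, payoff=1.9100, prob=0.105417
DUUU: m=147.8400, payoff=38.8700, prob=0.105417
UUUU: m=210.0000, payoff=0.0000, prob=0.327963
Price = Σ prob·payoff / R^4 = 12.385910 / 1.810639 = 6.8406

price = 6.8406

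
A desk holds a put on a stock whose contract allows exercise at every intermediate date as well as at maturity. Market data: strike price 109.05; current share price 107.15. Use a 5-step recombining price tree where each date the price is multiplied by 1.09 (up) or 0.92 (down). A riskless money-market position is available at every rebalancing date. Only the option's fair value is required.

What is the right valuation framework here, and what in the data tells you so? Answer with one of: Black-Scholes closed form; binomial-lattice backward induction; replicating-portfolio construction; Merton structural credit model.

framework: binomial-lattice backward induction

Key observation: an American put (K = 109.05, S₀ = 107.15) on a 5-date tree has no closed form — the optimal stopping decision is embedded and must be resolved recursively from expiry.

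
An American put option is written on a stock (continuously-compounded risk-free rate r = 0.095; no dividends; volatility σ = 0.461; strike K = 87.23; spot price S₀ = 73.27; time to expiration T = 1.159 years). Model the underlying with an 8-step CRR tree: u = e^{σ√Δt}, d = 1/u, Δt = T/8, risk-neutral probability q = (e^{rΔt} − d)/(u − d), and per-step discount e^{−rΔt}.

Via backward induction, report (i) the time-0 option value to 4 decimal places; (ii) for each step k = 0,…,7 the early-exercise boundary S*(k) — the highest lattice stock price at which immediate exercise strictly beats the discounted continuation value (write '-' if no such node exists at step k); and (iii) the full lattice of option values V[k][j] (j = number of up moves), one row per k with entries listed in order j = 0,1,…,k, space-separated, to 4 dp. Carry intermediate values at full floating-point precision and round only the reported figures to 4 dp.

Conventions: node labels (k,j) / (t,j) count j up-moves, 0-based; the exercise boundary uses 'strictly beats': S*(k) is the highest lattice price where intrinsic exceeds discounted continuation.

params: Δt=0.14488 u=1.19180 d=0.83906 q=0.49553 e^(-rΔt)=0.98633
t_8 payoffs: 69.2293 61.6619 50.9132 35.6458 13.9600 0.0000 0.0000 0.0000 0.0000
t_7: node(7,0) S=21.4532 payoff=65.7768 vs cont=64.5844 → 65.7768 [stop]  node(7,1) S=30.4721 payoff=56.7579 vs cont=55.5656 → 56.7579 [stop]  node(7,2) S=43.2825 payoff=43.9475 vs cont=42.7552 → 43.9475 [stop]  node(7,3) S=61.4782 payoff=25.7518 vs cont=24.5594 → 25.7518 [stop]  node(7,4) S=87.3235 payoff=0.0000 vs cont=6.9461 → 6.9461 [wait]  node(7,5) S=124.0339 payoff=0.0000 vs cont=0.0000 → 0.0000 [wait]  node(7,6) S=176.1773 payoff=0.0000 vs cont=0.0000 → 0.0000 [wait]  node(7,7) S=250.2415 payoff=0.0000 vs cont=0.0000 → 0.0000 [wait]  ⇒ S*(7)=61.4782
t_6: node(6,0) S=25.5681 payoff=61.6619 vs cont=60.4696 → 61.6619 [stop]  node(6,1) S=36.3168 payoff=50.9132 vs cont=49.7209 → 50.9132 [stop]  node(6,2) S=51.5842 payoff=35.6458 vs cont=34.4535 → 35.6458 [stop]  node(6,3) S=73.2700 payoff=13.9600 vs cont=16.2083 → 16.2083 [wait]  node(6,4) S=104.0724 payoff=0.0000 vs cont=3.4562 → 3.4562 [wait]  node(6,5) S=147.8241 payoff=0.0000 vs cont=0.0000 → 0.0000 [wait]  node(6,6) S=209.9687 payoff=0.0000 vs cont=0.0000 → 0.0000 [wait]  ⇒ S*(6)=51.5842
t_5: node(5,0) S=30.4721 payoff=56.7579 vs cont=55.5656 → 56.7579 [stop]  node(5,1) S=43.2825 payoff=43.9475 vs cont=42.7552 → 43.9475 [stop]  node(5,2) S=61.4782 payoff=25.7518 vs cont=25.6583 → 25.7518 [stop]  node(5,3) S=87.3235 payoff=0.0000 vs cont=9.7540 → 9.7540 [wait]  node(5,4) S=124.0339 payoff=0.0000 vs cont=1.7197 → 1.7197 [wait]  node(5,5) S=176.1773 payoff=0.0000 vs cont=0.0000 → 0.0000 [wait]  ⇒ S*(5)=61.4782
t_4: node(4,0) S=36.3168 payoff=50.9132 vs cont=49.7209 → 50.9132 [stop]  node(4,1) S=51.5842 payoff=35.6458 vs cont=34.4535 → 35.6458 [stop]  node(4,2) S=73.2700 payoff=13.9600 vs cont=17.5807 → 17.5807 [wait]  node(4,3) S=104.0724 payoff=0.0000 vs cont=5.6939 → 5.6939 [wait]  node(4,4) S=147.8241 payoff=0.0000 vs cont=0.8557 → 0.8557 [wait]  ⇒ S*(4)=51.5842
t_3: node(3,0) S=43.2825 payoff=43.9475 vs cont=42.7552 → 43.9475 [stop]  node(3,1) S=61.4782 payoff=25.7518 vs cont=26.3291 → 26.3291 [wait]  node(3,2) S=87.3235 payoff=0.0000 vs cont=11.5306 → 11.5306 [wait]  node(3,3) S=124.0339 payoff=0.0000 vs cont=3.2513 → 3.2513 [wait]  ⇒ S*(3)=43.2825
t_2: node(2,0) S=51.5842 payoff=35.6458 vs cont=34.7356 → 35.6458 [stop]  node(2,1) S=73.2700 payoff=13.9600 vs cont=18.7363 → 18.7363 [wait]  node(2,2) S=104.0724 payoff=0.0000 vs cont=7.3264 → 7.3264 [wait]  ⇒ S*(2)=51.5842
t_1: node(1,0) S=61.4782 payoff=25.7518 vs cont=26.8939 → 26.8939 [wait]  node(1,1) S=87.3235 payoff=0.0000 vs cont=12.9035 → 12.9035 [wait]  ⇒ S*(1)=-
t_0: node(0,0) S=73.2700 payoff=13.9600 vs cont=19.6883 → 19.6883 [wait]  ⇒ S*(0)=-

price = 19.6883
boundary = - - 51.5842 43.2825 51.5842 61.4782 51.5842 61.4782
tree:
19.6883
26.8939 12.9035
35.6458 18.7363 7.3264
43.9475 26.3291 11.5306 3.2513
50.9132 35.6458 17.5807 5.6939 0.8557
56.7579 43.9475 25.7518 9.7540 1.7197 0.0000
61.6619 50.9132 35.6458 16.2083 3.4562 0.0000 0.0000
65.7768 56.7579 43.9475 25.7518 6.9461 0.0000 0.0000 0.0000
69.2293 61.6619 50.9132 35.6458 13.9600 0.0000 0.0000 0.0000 0.0000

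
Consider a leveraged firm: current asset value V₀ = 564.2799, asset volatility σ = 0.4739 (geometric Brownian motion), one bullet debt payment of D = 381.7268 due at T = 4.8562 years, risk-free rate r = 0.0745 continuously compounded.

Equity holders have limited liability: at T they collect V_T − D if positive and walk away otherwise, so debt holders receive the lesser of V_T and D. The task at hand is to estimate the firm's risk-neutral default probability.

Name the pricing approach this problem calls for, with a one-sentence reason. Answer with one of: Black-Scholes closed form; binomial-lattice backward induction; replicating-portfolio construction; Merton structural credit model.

Key observation: the data describe a firm's assets (V₀ = 564.2799, GBM) and a single zero-coupon debt of face 381.7268, so credit quantities follow from equity-as-call in the structural model.

framework: Merton structural credit model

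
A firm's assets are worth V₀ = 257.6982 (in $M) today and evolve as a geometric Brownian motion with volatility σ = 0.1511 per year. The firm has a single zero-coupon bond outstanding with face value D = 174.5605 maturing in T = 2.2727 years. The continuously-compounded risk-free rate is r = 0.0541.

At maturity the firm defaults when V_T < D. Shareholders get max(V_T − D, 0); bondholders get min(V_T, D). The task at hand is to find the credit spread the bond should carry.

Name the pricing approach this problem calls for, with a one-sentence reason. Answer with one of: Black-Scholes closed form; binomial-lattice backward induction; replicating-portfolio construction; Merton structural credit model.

framework: Merton structural credit model

Key observation: assets follow a GBM and default happens iff V_T < 174.5605; valuing claims on that split (equity as a call, risky debt as the residual) is the structural model's definition.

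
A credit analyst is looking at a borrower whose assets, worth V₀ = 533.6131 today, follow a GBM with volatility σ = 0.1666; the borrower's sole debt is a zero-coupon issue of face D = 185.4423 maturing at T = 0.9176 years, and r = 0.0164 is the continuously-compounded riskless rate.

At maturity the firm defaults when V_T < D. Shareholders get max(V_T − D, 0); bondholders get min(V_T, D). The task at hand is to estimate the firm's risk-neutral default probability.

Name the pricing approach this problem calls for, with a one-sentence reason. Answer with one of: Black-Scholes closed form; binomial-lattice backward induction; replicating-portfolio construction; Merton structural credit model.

Key observation: assets follow a GBM and default happens iff V_T < 185.4423; valuing claims on that split (equity as a call, risky debt as the residual) is the structural model's definition.

framework: Merton structural credit model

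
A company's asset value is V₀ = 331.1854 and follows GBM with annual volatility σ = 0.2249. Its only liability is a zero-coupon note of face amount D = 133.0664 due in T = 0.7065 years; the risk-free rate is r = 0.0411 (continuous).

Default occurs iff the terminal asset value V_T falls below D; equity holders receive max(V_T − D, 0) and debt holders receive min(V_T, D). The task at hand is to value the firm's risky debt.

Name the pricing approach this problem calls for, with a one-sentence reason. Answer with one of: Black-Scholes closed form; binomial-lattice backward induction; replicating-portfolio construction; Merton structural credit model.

Key observation: the data describe a firm's assets (V₀ = 331.1854, GBM) and a single zero-coupon debt of face 133.0664, so credit quantities follow from equity-as-call in the structural model.

framework: Merton structural credit model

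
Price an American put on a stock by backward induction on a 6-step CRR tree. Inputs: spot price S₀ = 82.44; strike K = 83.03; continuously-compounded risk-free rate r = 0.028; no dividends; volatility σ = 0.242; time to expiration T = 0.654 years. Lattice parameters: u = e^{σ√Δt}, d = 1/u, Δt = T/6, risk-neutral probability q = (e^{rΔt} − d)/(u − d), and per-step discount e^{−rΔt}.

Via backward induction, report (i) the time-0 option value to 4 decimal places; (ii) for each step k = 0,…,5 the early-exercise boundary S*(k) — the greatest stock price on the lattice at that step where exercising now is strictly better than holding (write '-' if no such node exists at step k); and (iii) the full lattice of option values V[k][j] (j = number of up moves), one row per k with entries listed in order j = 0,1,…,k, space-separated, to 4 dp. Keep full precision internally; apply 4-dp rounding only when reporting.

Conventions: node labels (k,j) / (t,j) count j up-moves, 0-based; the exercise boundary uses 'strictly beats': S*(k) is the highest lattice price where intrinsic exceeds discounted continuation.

params: Δt=0.10900 u=1.08318 d=0.92321 q=0.49914 e^(-rΔt)=0.99695
t_6 payoffs: 31.9859 23.1415 12.7647 0.5900 0.0000 0.0000 0.0000
t_5: node(5,0) S=55.2897 payoff=27.7403 vs cont=27.4872 → 27.7403 [stop]  node(5,1) S=64.8697 payoff=18.1603 vs cont=17.9073 → 18.1603 [stop]  node(5,2) S=76.1096 payoff=6.9204 vs cont=6.6674 → 6.9204 [stop]  node(5,3) S=89.2970 payoff=0.0000 vs cont=0.2946 → 0.2946 [wait]  node(5,4) S=104.7693 payoff=0.0000 vs cont=0.0000 → 0.0000 [wait]  node(5,5) S=122.9225 payoff=0.0000 vs cont=0.0000 → 0.0000 [wait]  ⇒ S*(5)=76.1096
t_4: node(4,0) S=59.8885 payoff=23.1415 vs cont=22.8885 → 23.1415 [stop]  node(4,1) S=70.2653 payoff=12.7647 vs cont=12.5117 → 12.7647 [stop]  node(4,2) S=82.4400 payoff=0.5900 vs cont=3.6022 → 3.6022 [wait]  node(4,3) S=96.7242 payoff=0.0000 vs cont=0.1471 → 0.1471 [wait]  node(4,4) S=113.4835 payoff=0.0000 vs cont=0.0000 → 0.0000 [wait]  ⇒ S*(4)=70.2653
t_3: node(3,0) S=64.8697 payoff=18.1603 vs cont=17.9073 → 18.1603 [stop]  node(3,1) S=76.1096 payoff=6.9204 vs cont=8.1663 → 8.1663 [wait]  node(3,2) S=89.2970 payoff=0.0000 vs cont=1.8719 → 1.8719 [wait]  node(3,3) S=104.7693 payoff=0.0000 vs cont=0.0735 → 0.0735 [wait]  ⇒ S*(3)=64.8697
t_2: node(2,0) S=70.2653 payoff=12.7647 vs cont=13.1317 → 13.1317 [wait]  node(2,1) S=82.4400 payoff=0.5900 vs cont=5.0092 → 5.0092 [wait]  node(2,2) S=96.7242 payoff=0.0000 vs cont=0.9712 → 0.9712 [wait]  ⇒ S*(2)=-
t_1: node(1,0) S=76.1096 payoff=6.9204 vs cont=9.0497 → 9.0497 [wait]  node(1,1) S=89.2970 payoff=0.0000 vs cont=2.9845 → 2.9845 [wait]  ⇒ S*(1)=-
t_0: node(0,0) S=82.4400 payoff=0.5900 vs cont=6.0040 → 6.0040 [wait]  ⇒ S*(0)=-

price = 6.0040
boundary = - - - 64.8697 70.2653 76.1096
tree:
6.0040
9.0497 2.9845
13.1317 5.0092 0.9712
18.1603 8.1663 1.8719 0.0735
23.1415 12.7647 3.6022 0.1471 0.0000
27.7403 18.1603 6.9204 0.2946 0.0000 0.0000
31.9859 23.1415 12.7647 0.5900 0.0000 0.0000 0.0000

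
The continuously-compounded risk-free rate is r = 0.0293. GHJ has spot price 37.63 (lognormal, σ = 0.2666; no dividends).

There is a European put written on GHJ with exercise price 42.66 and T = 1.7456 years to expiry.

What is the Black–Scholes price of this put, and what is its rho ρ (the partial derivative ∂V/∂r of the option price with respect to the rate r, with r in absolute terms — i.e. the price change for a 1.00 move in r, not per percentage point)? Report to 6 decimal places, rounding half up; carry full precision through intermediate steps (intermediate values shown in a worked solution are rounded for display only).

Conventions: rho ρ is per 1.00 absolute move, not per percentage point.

σ√T = 0.2666·√1.7456 = 0.352235
d₁ = (ln(S/K) + (r+σ²/2)T) / (σ√T) = (ln(37.63/42.66) + (0.0293+0.2666²/2)·1.7456) / 0.352235 = (-0.125460 + 0.113181) / 0.352235 = -0.034861
d₂ = d₁ − σ√T = -0.034861 − 0.352235 = -0.387096
e^{−rT} = 0.950140
N(−d₁) = 0.513905,  N(−d₂) = 0.650657
Put price V = K·e^{−rT}·N(−d₂) − S·N(−d₁) = 26.373077 − 19.338235 = 7.034842
ρ = −K·T·e^{−rT}·N(−d₂) = -46.036843

price = 7.034842
ρ = -46.036843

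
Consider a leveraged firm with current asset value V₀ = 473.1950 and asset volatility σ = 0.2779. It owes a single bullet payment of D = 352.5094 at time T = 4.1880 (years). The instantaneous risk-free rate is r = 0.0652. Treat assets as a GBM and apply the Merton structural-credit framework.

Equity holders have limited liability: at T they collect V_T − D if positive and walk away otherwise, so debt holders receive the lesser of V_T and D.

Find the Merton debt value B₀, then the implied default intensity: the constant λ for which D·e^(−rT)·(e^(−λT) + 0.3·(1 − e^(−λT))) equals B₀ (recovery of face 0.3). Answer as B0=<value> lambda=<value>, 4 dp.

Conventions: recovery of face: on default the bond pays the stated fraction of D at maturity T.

Work the structural quantities from V₀ = 473.1950 against face 352.5094:
d₁ = [ln(V₀/D) + (r + σ²/2)T] / (σ√T)
   = [ln(473.1950/352.5094) + (0.0652 + 0.5·0.2779²)·4.1880] / (0.2779·√4.1880)
   = [0.294430 + 0.434774] / 0.568711 = 1.282204
d₂ = d₁ − σ√T = 1.282204 − 0.568711 = 0.713493
N(d₁) = 0.900115,  N(d₂) = 0.762230,  e^(−rT) = 0.761049
E₀ = V₀·N(d₁) − D·e^(−rT)·N(d₂)
   = 473.1950·0.900115 − 352.5094·0.761049·0.762230 = 221.441078
B₀ = V₀ − E₀ = 473.1950 − 221.441078 = 251.753922
e^(−λT) = (B₀·e^(rT)/D − 0.3)/(1 − 0.3) = (251.7539·1.313976/352.5094 − 0.3)/0.7 = 0.91201517
λ = −ln(0.91201517)/4.1880 = 0.021991

B0=251.7539 lambda=0.0220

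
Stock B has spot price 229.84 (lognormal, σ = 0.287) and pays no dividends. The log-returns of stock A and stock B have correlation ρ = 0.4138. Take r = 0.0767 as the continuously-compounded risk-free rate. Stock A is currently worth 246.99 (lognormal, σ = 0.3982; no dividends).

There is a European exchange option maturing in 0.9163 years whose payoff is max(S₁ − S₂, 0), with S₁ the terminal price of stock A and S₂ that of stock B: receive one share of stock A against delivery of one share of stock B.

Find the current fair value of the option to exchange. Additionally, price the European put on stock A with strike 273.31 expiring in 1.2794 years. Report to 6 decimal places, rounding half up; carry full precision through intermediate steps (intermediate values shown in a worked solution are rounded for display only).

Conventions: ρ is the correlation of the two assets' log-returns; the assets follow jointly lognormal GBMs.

exchange price = 43.870848
price(stock A put K=273.31) = 44.465373

σ_eff = √(σ₁² + σ₂² − 2ρσ₁σ₂) = √(0.3982² + 0.287² − 2·0.4138·0.3982·0.287) = 0.382559
d₁ = (ln(S₁/S₂) + (q₂ − q₁ + σ_eff²/2)T) / (σ_eff√T) = (ln(246.99/229.84) + (0.0 − 0.0 + 0.073176)·0.9163) / 0.366199 = 0.379617
d₂ = d₁ − σ_eff√T = 0.379617 − 0.366199 = 0.013418
N(d₁) = 0.647885,  N(d₂) = 0.505353
V = S₁·e^{−q₁T}·N(d₁) − S₂·e^{−q₂T}·N(d₂) = 160.021129 − 116.150281 = 43.870848
[vanilla: stock A put K=273.31]
σ√T = 0.3982·√1.2794 = 0.450406
d₁ = (ln(S/K) + (r+σ²/2)T) / (σ√T) = (ln(246.99/273.31) + (0.0767+0.3982²/2)·1.2794) / 0.450406 = (-0.101259 + 0.199563) / 0.450406 = 0.218256
d₂ = d₁ − σ√T = 0.218256 − 0.450406 = -0.232150
e^{−rT} = 0.906531
N(−d₁) = 0.413615,  N(−d₂) = 0.591789
price = K·e^{−rT}·N(−d₂) − S·N(−d₁) = 146.624061 − 102.158687 = 44.465373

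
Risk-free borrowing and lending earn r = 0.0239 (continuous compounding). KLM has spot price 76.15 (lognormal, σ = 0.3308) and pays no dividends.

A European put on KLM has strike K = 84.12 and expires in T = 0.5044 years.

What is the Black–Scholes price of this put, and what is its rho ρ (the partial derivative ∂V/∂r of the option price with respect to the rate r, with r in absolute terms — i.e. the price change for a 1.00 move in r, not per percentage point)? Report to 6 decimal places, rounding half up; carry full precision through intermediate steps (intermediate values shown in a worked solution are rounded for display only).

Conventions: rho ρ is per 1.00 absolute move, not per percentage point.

σ√T = 0.3308·√0.5044 = 0.234938
d₁ = (ln(S/K) + (r+σ²/2)T) / (σ√T) = (ln(76.15/84.12) + (0.0239+0.3308²/2)·0.5044) / 0.234938 = (-0.099539 + 0.039653) / 0.234938 = -0.254902
d₂ = d₁ − σ√T = -0.254902 − 0.234938 = -0.489840
e^{−rT} = 0.988017
N(−d₁) = 0.600601,  N(−d₂) = 0.687877
Put price V = K·e^{−rT}·N(−d₂) − S·N(−d₁) = 57.170798 − 45.735745 = 11.435052
ρ = −K·T·e^{−rT}·N(−d₂) = -28.836950

price = 11.435052
ρ = -28.836950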